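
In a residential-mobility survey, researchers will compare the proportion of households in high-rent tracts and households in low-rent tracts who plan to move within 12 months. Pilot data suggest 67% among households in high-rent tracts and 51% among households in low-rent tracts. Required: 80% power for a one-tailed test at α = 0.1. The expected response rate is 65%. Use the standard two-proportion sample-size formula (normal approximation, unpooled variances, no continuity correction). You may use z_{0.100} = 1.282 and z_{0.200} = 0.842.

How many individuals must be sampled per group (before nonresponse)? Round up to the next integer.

n = 128 per group

n = (z_α + z_β)² · [p₁(1−p₁) + p₂(1−p₂)] / (p₁ − p₂)²
  = (1.282 + 0.842)² · (0.67·0.33 + 0.51·0.49) / (0.16)²
  = (2.124)² · (0.2211 + 0.2499) / 0.0256
  = 4.5114 · 0.4710 / 0.0256
  = 83.00
Adjust for 65% response: 83.00 / 0.65 = 127.70.
Round up → n = 128 per group.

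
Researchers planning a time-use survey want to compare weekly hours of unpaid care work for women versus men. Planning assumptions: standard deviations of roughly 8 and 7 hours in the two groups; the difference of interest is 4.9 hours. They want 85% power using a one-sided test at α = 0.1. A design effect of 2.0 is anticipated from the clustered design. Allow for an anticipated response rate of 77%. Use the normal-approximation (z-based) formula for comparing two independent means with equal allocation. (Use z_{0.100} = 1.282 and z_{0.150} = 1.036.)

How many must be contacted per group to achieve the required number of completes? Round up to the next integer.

n = 66 per group

n = (z_α + z_β)² · (σ₁² + σ₂²) / δ²
  = (1.282 + 1.036)² · (8² + 7² = 113) / 4.9²
  = 5.3731 · 113 / 24.01
  = 25.29
Design effect: 2.0 × 25.29 = 50.58.
Adjust for 77% response: 50.58 / 0.77 = 65.68.
Round up → n = 66 per group.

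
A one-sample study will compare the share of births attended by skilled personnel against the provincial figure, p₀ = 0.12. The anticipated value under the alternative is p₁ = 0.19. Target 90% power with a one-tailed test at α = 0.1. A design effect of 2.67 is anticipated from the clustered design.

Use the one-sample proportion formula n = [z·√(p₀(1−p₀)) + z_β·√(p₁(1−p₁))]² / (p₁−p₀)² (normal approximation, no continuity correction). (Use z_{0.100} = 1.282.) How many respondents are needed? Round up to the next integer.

n = [z_α·√(p₀q₀) + z_β·√(p₁q₁)]² / (p₁ − p₀)²
  = [1.282·√(0.12·0.88) + 1.282·√(0.19·0.81)]² / (0.07)²
  = [1.282·0.3250 + 1.282·0.3923]² / 0.0049
  = [0.9195]² / 0.0049
  = 172.56
Design effect: 2.67 × 172.56 = 460.73.
Round up → n = 461.

n = 461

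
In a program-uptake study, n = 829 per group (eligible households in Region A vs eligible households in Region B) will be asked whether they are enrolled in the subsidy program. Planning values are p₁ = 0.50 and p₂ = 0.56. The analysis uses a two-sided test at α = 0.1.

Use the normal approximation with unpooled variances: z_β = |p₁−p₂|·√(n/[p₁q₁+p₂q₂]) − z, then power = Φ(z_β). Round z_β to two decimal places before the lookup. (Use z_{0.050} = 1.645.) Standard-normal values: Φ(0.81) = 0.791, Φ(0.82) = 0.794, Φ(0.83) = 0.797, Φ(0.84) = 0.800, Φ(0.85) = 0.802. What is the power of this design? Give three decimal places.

z_β = |p₁−p₂|·√(n/[p₁q₁+p₂q₂]) − z_{α/2}
    = 0.06 · √(829/0.4964) − 1.645
    = 0.06 · 40.8659 − 1.645
    = 2.4520 − 1.645 = 0.8070 → 0.81
Power = Φ(0.81) = 0.791.

Power ≈ 0.791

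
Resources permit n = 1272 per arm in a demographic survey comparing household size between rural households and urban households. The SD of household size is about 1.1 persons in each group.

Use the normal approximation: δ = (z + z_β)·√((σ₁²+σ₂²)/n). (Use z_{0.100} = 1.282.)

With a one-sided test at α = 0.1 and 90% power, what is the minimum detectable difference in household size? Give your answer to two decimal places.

δ = (z_α + z_β) · √((σ₁²+σ₂²)/n)
  = (1.282 + 1.282) · √(2.42/1272)
  = 2.564 · √0.0019
  = 2.564 · 0.0436
  = 0.1118

Minimum detectable difference ≈ 0.11 persons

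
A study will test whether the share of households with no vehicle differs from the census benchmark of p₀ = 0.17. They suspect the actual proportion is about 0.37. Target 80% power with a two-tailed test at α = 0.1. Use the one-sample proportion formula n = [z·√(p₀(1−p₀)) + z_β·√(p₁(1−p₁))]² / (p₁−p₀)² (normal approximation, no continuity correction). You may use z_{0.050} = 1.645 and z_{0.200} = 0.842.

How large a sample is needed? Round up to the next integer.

n = 27

n = [z_{α/2}·√(p₀q₀) + z_β·√(p₁q₁)]² / (p₁ − p₀)²
  = [1.645·√(0.17·0.83) + 0.842·√(0.37·0.63)]² / (0.20)²
  = [1.645·0.3756 + 0.842·0.4828]² / 0.0400
  = [1.0244]² / 0.0400
  = 26.24
Round up → n = 27.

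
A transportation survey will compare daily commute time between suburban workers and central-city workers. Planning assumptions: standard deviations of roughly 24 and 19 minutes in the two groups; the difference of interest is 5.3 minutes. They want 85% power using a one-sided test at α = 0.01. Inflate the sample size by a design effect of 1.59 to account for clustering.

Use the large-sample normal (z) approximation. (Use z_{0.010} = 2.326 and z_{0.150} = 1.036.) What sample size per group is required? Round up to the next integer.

n = 600 per group

n = (z_α + z_β)² · (σ₁² + σ₂²) / δ²
  = (2.326 + 1.036)² · (24² + 19² = 937) / 5.3²
  = 11.3030 · 937 / 28.09
  = 377.04
Design effect: 1.59 × 377.04 = 599.49.
Round up → n = 600 per group.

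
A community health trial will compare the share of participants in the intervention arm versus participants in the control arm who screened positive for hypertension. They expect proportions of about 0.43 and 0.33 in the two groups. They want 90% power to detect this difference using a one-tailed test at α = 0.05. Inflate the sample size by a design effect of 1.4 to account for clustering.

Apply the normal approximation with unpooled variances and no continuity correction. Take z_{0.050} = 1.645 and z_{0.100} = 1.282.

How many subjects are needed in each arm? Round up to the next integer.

n = 560 per group

n = (z_α + z_β)² · [p₁(1−p₁) + p₂(1−p₂)] / (p₁ − p₂)²
  = (1.645 + 1.282)² · (0.43·0.57 + 0.33·0.67) / (0.10)²
  = (2.927)² · (0.2451 + 0.2211) / 0.0100
  = 8.5673 · 0.4662 / 0.0100
  = 399.41
Design effect: 1.4 × 399.41 = 559.17.
Round up → n = 560 per group.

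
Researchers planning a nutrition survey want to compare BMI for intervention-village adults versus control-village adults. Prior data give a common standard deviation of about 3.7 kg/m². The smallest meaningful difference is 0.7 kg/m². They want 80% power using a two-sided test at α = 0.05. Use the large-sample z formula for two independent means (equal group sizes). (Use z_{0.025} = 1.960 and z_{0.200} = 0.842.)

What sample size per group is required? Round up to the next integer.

n = 439 per group

n = (z_{α/2} + z_β)² · (σ₁² + σ₂²) / δ²
  = (1.960 + 0.842)² · (2·3.7² = 27.38) / 0.7²
  = 7.8512 · 27.38 / 0.49
  = 438.71
Round up → n = 439 per group.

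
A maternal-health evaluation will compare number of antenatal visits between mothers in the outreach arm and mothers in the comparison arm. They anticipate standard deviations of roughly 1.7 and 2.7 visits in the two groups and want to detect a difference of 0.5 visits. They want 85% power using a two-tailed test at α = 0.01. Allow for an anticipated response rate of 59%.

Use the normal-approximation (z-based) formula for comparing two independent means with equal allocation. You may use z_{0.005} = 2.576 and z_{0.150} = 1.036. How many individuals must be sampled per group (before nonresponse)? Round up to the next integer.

n = 901 per group

n = (z_{α/2} + z_β)² · (σ₁² + σ₂²) / δ²
  = (2.576 + 1.036)² · (1.7² + 2.7² = 10.18) / 0.5²
  = 13.0465 · 10.18 / 0.25
  = 531.26
Adjust for 59% response: 531.26 / 0.59 = 900.43.
Round up → n = 901 per group.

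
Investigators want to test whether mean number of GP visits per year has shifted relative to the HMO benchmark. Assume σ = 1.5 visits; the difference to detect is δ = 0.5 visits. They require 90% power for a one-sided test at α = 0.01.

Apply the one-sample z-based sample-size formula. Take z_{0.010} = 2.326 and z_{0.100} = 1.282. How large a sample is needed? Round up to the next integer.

n = 118

n = (z_α + z_β)² · σ² / δ²
  = (2.326 + 1.282)² · 1.5² / 0.5²
  = 13.0177 · 2.25 / 0.25
  = 117.16
Round up → n = 118.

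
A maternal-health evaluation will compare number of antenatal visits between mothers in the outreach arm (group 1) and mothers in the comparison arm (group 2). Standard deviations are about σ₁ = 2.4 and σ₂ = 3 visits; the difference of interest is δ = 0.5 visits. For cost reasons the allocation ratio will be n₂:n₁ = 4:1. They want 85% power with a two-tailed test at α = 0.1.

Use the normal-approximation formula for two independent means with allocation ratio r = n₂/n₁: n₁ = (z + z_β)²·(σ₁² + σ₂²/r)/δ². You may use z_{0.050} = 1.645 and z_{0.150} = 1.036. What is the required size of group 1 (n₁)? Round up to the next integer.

n₁ = 231

n₁ = (z_{α/2} + z_β)² · (σ₁² + σ₂²/r) / δ²
   = (1.645 + 1.036)² · (2.4² + 3²/4) / 0.5²
   = 7.1878 · (5.76 + 2.25) / 0.25
   = 7.1878 · 8.01 / 0.25
   = 230.30
Round up → n₁ = 231; n₂ = r·n₁ = 4 × 231 = 924.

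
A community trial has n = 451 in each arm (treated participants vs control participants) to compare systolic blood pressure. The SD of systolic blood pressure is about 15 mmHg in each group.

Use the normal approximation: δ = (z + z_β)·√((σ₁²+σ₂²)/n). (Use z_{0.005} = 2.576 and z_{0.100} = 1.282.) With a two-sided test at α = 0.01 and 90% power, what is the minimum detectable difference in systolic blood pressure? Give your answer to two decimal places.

δ = (z_{α/2} + z_β) · √((σ₁²+σ₂²)/n)
  = (2.576 + 1.282) · √(450/451)
  = 3.858 · √0.99778
  = 3.858 · 0.9989
  = 3.8537

Minimum detectable difference ≈ 3.85 mmHg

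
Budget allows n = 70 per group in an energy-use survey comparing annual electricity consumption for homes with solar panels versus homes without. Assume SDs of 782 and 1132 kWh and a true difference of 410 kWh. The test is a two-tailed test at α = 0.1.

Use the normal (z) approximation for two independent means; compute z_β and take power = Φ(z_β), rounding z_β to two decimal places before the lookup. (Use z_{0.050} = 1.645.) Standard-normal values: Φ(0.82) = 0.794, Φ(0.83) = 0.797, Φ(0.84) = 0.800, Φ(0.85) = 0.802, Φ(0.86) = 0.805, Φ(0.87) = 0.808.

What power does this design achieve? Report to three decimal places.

z_β = δ·√(n/(σ₁²+σ₂²)) − z_{α/2}
    = 410 · √(70/1892948) − 1.645
    = 410 · 0.00608 − 1.645
    = 2.4932 − 1.645 = 0.8482 → 0.85
Power = Φ(0.85) = 0.802.

Power ≈ 0.802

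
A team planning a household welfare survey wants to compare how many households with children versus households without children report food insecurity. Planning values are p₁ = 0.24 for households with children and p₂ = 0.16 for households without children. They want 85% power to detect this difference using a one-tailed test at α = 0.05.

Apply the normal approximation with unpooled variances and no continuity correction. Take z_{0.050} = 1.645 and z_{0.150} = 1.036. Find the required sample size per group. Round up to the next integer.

n = 356 per group

n = (z_α + z_β)² · [p₁(1−p₁) + p₂(1−p₂)] / (p₁ − p₂)²
  = (1.645 + 1.036)² · (0.24·0.76 + 0.16·0.84) / (0.08)²
  = (2.681)² · (0.1824 + 0.1344) / 0.0064
  = 7.1878 · 0.3168 / 0.0064
  = 355.79
Round up → n = 356 per group.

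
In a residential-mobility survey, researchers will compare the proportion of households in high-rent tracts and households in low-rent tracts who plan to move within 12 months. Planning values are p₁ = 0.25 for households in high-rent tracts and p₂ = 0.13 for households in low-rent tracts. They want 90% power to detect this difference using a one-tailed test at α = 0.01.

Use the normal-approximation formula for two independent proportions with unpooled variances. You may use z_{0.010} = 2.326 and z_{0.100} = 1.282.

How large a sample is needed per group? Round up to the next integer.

n = 272 per group

n = (z_α + z_β)² · [p₁(1−p₁) + p₂(1−p₂)] / (p₁ − p₂)²
  = (2.326 + 1.282)² · (0.25·0.75 + 0.13·0.87) / (0.12)²
  = (3.608)² · (0.1875 + 0.1131) / 0.0144
  = 13.0177 · 0.3006 / 0.0144
  = 271.74
Round up → n = 272 per group.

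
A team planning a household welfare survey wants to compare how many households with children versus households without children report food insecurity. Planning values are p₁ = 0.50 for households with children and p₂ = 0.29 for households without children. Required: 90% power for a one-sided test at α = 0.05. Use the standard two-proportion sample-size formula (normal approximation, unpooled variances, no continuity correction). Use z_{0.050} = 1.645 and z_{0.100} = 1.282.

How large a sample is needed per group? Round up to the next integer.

n = (z_α + z_β)² · [p₁(1−p₁) + p₂(1−p₂)] / (p₁ − p₂)²
  = (1.645 + 1.282)² · (0.50·0.50 + 0.29·0.71) / (0.21)²
  = (2.927)² · (0.2500 + 0.2059) / 0.0441
  = 8.5673 · 0.4559 / 0.0441
  = 88.57
Round up → n = 89 per group.

n = 89 per group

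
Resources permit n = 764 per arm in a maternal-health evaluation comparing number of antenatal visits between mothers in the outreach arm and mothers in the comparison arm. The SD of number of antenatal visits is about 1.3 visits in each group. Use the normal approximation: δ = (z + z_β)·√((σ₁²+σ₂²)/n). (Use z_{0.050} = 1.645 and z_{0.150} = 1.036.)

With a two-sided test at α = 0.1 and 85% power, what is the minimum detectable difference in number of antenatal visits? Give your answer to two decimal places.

Minimum detectable difference ≈ 0.18 visits

δ = (z_{α/2} + z_β) · √((σ₁²+σ₂²)/n)
  = (1.645 + 1.036) · √(3.38/764)
  = 2.681 · √0.00442
  = 2.681 · 0.0665
  = 0.1783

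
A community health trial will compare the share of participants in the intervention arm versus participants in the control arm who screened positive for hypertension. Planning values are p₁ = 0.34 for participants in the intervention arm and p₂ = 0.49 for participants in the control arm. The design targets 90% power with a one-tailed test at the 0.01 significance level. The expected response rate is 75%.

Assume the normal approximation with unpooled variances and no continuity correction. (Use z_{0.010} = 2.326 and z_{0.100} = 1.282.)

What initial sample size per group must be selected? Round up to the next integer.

n = (z_α + z_β)² · [p₁(1−p₁) + p₂(1−p₂)] / (p₁ − p₂)²
  = (2.326 + 1.282)² · (0.34·0.66 + 0.49·0.51) / (-0.15)²
  = (3.608)² · (0.2244 + 0.2499) / 0.0225
  = 13.0177 · 0.4743 / 0.0225
  = 274.41
Adjust for 75% response: 274.41 / 0.75 = 365.88.
Round up → n = 366 per group.

n = 366 per group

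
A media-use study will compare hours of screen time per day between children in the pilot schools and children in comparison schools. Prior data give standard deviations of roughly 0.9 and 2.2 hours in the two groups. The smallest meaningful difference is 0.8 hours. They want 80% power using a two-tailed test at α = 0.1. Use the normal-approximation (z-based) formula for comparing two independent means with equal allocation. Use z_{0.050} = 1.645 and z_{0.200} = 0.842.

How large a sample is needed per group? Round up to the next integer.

n = 55 per group

n = (z_{α/2} + z_β)² · (σ₁² + σ₂²) / δ²
  = (1.645 + 0.842)² · (0.9² + 2.2² = 5.65) / 0.8²
  = 6.1852 · 5.65 / 0.64
  = 54.60
Round up → n = 55 per group.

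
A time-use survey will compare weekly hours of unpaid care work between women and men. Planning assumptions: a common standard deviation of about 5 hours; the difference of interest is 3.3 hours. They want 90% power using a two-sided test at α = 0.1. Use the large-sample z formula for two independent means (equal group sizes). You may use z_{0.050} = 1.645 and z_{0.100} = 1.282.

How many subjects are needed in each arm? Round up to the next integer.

n = (z_{α/2} + z_β)² · (σ₁² + σ₂²) / δ²
  = (1.645 + 1.282)² · (2·5² = 50) / 3.3²
  = 8.5673 · 50 / 10.89
  = 39.34
Round up → n = 40 per group.

n = 40 per group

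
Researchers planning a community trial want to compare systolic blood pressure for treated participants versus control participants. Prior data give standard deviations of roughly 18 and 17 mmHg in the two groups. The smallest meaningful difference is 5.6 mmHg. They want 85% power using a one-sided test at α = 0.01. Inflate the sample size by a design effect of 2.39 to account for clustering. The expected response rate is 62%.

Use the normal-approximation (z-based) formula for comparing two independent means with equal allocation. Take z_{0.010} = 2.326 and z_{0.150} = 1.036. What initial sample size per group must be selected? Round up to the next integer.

n = 852 per group

n = (z_α + z_β)² · (σ₁² + σ₂²) / δ²
  = (2.326 + 1.036)² · (18² + 17² = 613) / 5.6²
  = 11.3030 · 613 / 31.36
  = 220.94
Design effect: 2.39 × 220.94 = 528.05.
Adjust for 62% response: 528.05 / 0.62 = 851.70.
Round up → n = 852 per group.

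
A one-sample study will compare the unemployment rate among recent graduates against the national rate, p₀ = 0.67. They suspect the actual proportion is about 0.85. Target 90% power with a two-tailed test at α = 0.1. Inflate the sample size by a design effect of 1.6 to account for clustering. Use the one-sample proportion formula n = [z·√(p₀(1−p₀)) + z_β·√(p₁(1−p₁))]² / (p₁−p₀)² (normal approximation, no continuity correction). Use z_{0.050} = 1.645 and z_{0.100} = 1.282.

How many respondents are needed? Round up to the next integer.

n = [z_{α/2}·√(p₀q₀) + z_β·√(p₁q₁)]² / (p₁ − p₀)²
  = [1.645·√(0.67·0.33) + 1.282·√(0.85·0.15)]² / (0.18)²
  = [1.645·0.4702 + 1.282·0.3571]² / 0.0324
  = [1.2313]² / 0.0324
  = 46.79
Design effect: 1.6 × 46.79 = 74.86.
Round up → n = 75.

n = 75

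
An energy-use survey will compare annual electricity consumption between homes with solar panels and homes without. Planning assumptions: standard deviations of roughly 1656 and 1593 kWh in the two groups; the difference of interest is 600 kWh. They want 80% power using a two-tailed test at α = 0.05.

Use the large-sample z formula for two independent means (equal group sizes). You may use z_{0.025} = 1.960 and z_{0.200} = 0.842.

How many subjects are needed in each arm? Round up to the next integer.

n = (z_{α/2} + z_β)² · (σ₁² + σ₂²) / δ²
  = (1.960 + 0.842)² · (1656² + 1593² = 5279985) / 600²
  = 7.8512 · 5279985 / 360000
  = 115.15
Round up → n = 116 per group.

n = 116 per group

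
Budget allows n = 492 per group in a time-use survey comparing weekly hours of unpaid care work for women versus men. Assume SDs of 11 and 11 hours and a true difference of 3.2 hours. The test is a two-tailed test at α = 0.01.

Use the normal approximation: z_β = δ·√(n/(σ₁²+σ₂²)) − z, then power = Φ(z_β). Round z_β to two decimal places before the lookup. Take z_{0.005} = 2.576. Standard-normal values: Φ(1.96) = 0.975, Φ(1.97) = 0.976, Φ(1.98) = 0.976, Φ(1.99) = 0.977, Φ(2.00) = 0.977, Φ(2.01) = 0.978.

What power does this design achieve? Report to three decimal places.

Power ≈ 0.977

z_β = δ·√(n/(σ₁²+σ₂²)) − z_{α/2}
    = 3.2 · √(492/242) − 2.576
    = 3.2 · 1.42585 − 2.576
    = 4.5627 − 2.576 = 1.9867 → 1.99
Power = Φ(1.99) = 0.977.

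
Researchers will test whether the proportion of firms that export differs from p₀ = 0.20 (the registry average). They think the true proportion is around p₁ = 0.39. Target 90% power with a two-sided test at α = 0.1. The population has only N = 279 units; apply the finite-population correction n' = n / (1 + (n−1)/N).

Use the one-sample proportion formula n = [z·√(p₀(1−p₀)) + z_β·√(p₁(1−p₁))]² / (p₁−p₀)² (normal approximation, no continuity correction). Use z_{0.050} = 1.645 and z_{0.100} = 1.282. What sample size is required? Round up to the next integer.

n = [z_{α/2}·√(p₀q₀) + z_β·√(p₁q₁)]² / (p₁ − p₀)²
  = [1.645·√(0.20·0.80) + 1.282·√(0.39·0.61)]² / (0.19)²
  = [1.645·0.4000 + 1.282·0.4877]² / 0.0361
  = [1.2833]² / 0.0361
  = 45.62
Finite-population correction (N = 279): 45.62 / (1 + (45.62 − 1)/279) = 39.33.
Round up → n = 40.

n = 40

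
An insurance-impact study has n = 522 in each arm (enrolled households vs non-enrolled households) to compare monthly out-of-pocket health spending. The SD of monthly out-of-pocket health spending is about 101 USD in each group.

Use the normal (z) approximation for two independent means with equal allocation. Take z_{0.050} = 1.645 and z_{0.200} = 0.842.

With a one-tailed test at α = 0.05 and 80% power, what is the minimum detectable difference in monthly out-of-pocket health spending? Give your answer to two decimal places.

Minimum detectable difference ≈ 15.55 USD

δ = (z_α + z_β) · √((σ₁²+σ₂²)/n)
  = (1.645 + 0.842) · √(20402/522)
  = 2.487 · √39.0843
  = 2.487 · 6.2517
  = 15.5481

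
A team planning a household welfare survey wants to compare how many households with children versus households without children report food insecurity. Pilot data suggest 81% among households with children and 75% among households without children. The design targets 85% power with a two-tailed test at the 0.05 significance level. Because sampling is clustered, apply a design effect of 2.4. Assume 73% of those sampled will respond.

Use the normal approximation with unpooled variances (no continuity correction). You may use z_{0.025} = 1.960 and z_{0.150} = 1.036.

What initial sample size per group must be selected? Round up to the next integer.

n = 2799 per group

n = (z_{α/2} + z_β)² · [p₁(1−p₁) + p₂(1−p₂)] / (p₁ − p₂)²
  = (1.960 + 1.036)² · (0.81·0.19 + 0.75·0.25) / (0.06)²
  = (2.996)² · (0.1539 + 0.1875) / 0.0036
  = 8.9760 · 0.3414 / 0.0036
  = 851.23
Design effect: 2.4 × 851.23 = 2042.94.
Adjust for 73% response: 2042.94 / 0.73 = 2798.55.
Round up → n = 2799 per group.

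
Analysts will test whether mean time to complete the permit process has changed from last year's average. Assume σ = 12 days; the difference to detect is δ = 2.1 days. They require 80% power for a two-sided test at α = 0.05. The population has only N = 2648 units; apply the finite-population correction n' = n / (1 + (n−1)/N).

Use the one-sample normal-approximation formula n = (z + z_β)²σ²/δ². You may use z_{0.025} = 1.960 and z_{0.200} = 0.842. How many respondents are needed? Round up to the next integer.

n = (z_{α/2} + z_β)² · σ² / δ²
  = (1.960 + 0.842)² · 12² / 2.1²
  = 7.8512 · 144 / 4.41
  = 256.37
Finite-population correction (N = 2648): 256.37 / (1 + (256.37 − 1)/2648) = 233.82.
Round up → n = 234.

n = 234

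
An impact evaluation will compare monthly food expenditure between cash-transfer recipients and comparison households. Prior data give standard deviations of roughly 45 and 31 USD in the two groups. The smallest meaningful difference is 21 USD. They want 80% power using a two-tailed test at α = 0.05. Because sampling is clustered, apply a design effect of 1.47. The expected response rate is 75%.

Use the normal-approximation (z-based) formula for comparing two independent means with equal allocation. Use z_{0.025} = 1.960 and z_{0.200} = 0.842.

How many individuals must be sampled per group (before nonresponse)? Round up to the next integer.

n = (z_{α/2} + z_β)² · (σ₁² + σ₂²) / δ²
  = (1.960 + 0.842)² · (45² + 31² = 2986) / 21²
  = 7.8512 · 2986 / 441
  = 53.16
Design effect: 1.47 × 53.16 = 78.15.
Adjust for 75% response: 78.15 / 0.75 = 104.19.
Round up → n = 105 per group.

n = 105 per group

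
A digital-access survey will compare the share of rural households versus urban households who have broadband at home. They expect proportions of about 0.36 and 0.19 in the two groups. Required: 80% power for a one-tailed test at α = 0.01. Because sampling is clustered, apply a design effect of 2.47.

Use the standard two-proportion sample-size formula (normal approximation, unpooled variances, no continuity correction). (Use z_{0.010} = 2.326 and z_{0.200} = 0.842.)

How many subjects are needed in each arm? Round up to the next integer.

n = (z_α + z_β)² · [p₁(1−p₁) + p₂(1−p₂)] / (p₁ − p₂)²
  = (2.326 + 0.842)² · (0.36·0.64 + 0.19·0.81) / (0.17)²
  = (3.168)² · (0.2304 + 0.1539) / 0.0289
  = 10.0362 · 0.3843 / 0.0289
  = 133.46
Design effect: 2.47 × 133.46 = 329.64.
Round up → n = 330 per group.

n = 330 per group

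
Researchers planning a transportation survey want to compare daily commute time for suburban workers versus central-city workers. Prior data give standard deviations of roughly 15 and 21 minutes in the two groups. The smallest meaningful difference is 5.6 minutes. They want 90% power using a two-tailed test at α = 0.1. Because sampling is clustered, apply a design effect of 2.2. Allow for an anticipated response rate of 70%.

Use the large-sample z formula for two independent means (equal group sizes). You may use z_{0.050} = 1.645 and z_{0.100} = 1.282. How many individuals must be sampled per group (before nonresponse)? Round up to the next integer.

n = 572 per group

n = (z_{α/2} + z_β)² · (σ₁² + σ₂²) / δ²
  = (1.645 + 1.282)² · (15² + 21² = 666) / 5.6²
  = 8.5673 · 666 / 31.36
  = 181.95
Design effect: 2.2 × 181.95 = 400.28.
Adjust for 70% response: 400.28 / 0.70 = 571.83.
Round up → n = 572 per group.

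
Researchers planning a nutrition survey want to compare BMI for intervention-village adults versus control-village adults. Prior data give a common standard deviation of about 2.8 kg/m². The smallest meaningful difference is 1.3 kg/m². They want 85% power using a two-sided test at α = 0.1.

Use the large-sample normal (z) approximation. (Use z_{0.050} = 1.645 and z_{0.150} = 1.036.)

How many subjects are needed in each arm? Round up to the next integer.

n = (z_{α/2} + z_β)² · (σ₁² + σ₂²) / δ²
  = (1.645 + 1.036)² · (2·2.8² = 15.68) / 1.3²
  = 7.1878 · 15.68 / 1.69
  = 66.69
Round up → n = 67 per group.

n = 67 per group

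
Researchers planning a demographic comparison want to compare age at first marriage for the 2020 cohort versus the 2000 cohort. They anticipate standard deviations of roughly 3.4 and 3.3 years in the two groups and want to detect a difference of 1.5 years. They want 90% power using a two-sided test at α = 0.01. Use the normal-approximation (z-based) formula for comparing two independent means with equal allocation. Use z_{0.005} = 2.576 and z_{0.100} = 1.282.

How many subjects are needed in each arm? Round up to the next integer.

n = 149 per group

n = (z_{α/2} + z_β)² · (σ₁² + σ₂²) / δ²
  = (2.576 + 1.282)² · (3.4² + 3.3² = 22.45) / 1.5²
  = 14.8842 · 22.45 / 2.25
  = 148.51
Round up → n = 149 per group.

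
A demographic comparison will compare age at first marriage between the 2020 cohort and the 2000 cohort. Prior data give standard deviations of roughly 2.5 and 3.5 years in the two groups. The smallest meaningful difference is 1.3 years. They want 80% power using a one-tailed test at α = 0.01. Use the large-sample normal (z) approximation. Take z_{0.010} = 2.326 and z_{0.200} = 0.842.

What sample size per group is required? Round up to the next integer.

n = 110 per group

n = (z_α + z_β)² · (σ₁² + σ₂²) / δ²
  = (2.326 + 0.842)² · (2.5² + 3.5² = 18.5) / 1.3²
  = 10.0362 · 18.5 / 1.69
  = 109.86
Round up → n = 110 per group.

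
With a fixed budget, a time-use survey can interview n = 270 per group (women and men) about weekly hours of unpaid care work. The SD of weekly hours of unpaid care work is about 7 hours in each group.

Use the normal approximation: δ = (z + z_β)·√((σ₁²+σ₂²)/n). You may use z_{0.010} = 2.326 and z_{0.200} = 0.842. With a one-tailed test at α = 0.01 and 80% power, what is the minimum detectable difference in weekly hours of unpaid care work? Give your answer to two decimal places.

Minimum detectable difference ≈ 1.91 hours

δ = (z_α + z_β) · √((σ₁²+σ₂²)/n)
  = (2.326 + 0.842) · √(98/270)
  = 3.168 · √0.36296
  = 3.168 · 0.6025
  = 1.9086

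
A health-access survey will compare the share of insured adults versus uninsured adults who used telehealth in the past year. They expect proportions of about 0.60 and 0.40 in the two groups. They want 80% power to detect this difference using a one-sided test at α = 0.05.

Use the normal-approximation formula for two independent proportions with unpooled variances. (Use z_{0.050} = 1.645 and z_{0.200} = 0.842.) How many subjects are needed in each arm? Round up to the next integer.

n = 75 per group

n = (z_α + z_β)² · [p₁(1−p₁) + p₂(1−p₂)] / (p₁ − p₂)²
  = (1.645 + 0.842)² · (0.60·0.40 + 0.40·0.60) / (0.20)²
  = (2.487)² · (0.2400 + 0.2400) / 0.0400
  = 6.1852 · 0.4800 / 0.0400
  = 74.22
Round up → n = 75 per group.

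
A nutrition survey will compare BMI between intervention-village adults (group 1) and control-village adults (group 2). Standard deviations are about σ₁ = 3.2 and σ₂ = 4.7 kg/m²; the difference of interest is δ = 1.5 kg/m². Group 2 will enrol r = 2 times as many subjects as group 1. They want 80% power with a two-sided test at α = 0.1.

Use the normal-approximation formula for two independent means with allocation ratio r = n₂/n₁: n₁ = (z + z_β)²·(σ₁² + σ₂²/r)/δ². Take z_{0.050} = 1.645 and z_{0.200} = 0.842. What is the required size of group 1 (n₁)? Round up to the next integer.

n₁ = 59

n₁ = (z_{α/2} + z_β)² · (σ₁² + σ₂²/r) / δ²
   = (1.645 + 0.842)² · (3.2² + 4.7²/2) / 1.5²
   = 6.1852 · (10.24 + 11.045) / 2.25
   = 6.1852 · 21.285 / 2.25
   = 58.51
Round up → n₁ = 59; n₂ = r·n₁ = 2 × 59 = 118.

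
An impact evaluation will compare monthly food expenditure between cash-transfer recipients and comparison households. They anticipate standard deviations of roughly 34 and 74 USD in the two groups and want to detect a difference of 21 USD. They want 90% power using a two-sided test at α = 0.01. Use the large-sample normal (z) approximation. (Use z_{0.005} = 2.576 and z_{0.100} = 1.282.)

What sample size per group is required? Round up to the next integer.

n = 224 per group

n = (z_{α/2} + z_β)² · (σ₁² + σ₂²) / δ²
  = (2.576 + 1.282)² · (34² + 74² = 6632) / 21²
  = 14.8842 · 6632 / 441
  = 223.84
Round up → n = 224 per group.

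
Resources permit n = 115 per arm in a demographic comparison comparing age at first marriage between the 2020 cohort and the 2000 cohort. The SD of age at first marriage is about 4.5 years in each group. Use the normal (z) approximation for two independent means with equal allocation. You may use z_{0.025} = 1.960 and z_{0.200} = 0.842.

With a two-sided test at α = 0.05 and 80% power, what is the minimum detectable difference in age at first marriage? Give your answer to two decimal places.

Minimum detectable difference ≈ 1.66 years

δ = (z_{α/2} + z_β) · √((σ₁²+σ₂²)/n)
  = (1.960 + 0.842) · √(40.5/115)
  = 2.802 · √0.35217
  = 2.802 · 0.5934
  = 1.6628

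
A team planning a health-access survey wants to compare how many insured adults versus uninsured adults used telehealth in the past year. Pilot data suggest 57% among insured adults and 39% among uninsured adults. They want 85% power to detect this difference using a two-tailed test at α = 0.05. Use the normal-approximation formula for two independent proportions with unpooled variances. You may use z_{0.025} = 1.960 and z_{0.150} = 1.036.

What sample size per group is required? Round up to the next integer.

n = (z_{α/2} + z_β)² · [p₁(1−p₁) + p₂(1−p₂)] / (p₁ − p₂)²
  = (1.960 + 1.036)² · (0.57·0.43 + 0.39·0.61) / (0.18)²
  = (2.996)² · (0.2451 + 0.2379) / 0.0324
  = 8.9760 · 0.4830 / 0.0324
  = 133.81
Round up → n = 134 per group.

n = 134 per group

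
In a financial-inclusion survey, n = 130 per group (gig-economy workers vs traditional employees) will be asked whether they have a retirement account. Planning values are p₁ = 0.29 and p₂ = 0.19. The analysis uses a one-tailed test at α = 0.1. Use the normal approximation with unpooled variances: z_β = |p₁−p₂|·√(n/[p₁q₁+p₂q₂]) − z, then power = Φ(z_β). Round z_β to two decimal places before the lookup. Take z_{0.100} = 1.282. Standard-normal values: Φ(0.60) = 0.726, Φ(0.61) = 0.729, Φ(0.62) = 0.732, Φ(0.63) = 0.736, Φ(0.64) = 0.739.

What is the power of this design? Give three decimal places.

z_β = |p₁−p₂|·√(n/[p₁q₁+p₂q₂]) − z_α
    = 0.10 · √(130/0.3598) − 1.282
    = 0.10 · 19.0082 − 1.282
    = 1.9008 − 1.282 = 0.6188 → 0.62
Power = Φ(0.62) = 0.732.

Power ≈ 0.732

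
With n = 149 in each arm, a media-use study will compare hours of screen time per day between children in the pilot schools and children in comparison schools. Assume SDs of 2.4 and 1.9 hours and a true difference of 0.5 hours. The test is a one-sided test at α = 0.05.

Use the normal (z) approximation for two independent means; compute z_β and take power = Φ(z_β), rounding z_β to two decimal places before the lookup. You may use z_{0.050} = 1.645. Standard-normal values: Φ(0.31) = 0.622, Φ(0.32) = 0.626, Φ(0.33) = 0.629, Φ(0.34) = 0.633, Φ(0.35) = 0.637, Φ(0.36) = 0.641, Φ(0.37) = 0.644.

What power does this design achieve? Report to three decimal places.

z_β = δ·√(n/(σ₁²+σ₂²)) − z_α
    = 0.5 · √(149/9.37) − 1.645
    = 0.5 · 3.98771 − 1.645
    = 1.9939 − 1.645 = 0.3489 → 0.35
Power = Φ(0.35) = 0.637.

Power ≈ 0.637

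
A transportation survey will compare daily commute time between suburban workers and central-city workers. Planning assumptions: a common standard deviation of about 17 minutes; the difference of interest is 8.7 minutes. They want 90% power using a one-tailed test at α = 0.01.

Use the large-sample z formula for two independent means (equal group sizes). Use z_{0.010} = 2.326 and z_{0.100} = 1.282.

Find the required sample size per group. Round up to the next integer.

n = (z_α + z_β)² · (σ₁² + σ₂²) / δ²
  = (2.326 + 1.282)² · (2·17² = 578) / 8.7²
  = 13.0177 · 578 / 75.69
  = 99.41
Round up → n = 100 per group.

n = 100 per group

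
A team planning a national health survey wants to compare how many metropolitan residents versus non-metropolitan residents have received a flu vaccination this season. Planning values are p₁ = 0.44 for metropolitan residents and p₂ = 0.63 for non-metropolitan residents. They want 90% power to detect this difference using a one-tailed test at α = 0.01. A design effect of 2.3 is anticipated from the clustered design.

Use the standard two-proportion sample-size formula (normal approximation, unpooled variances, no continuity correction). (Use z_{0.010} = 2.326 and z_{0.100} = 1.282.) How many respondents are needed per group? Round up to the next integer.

n = 398 per group

n = (z_α + z_β)² · [p₁(1−p₁) + p₂(1−p₂)] / (p₁ − p₂)²
  = (2.326 + 1.282)² · (0.44·0.56 + 0.63·0.37) / (-0.19)²
  = (3.608)² · (0.2464 + 0.2331) / 0.0361
  = 13.0177 · 0.4795 / 0.0361
  = 172.91
Design effect: 2.3 × 172.91 = 397.69.
Round up → n = 398 per group.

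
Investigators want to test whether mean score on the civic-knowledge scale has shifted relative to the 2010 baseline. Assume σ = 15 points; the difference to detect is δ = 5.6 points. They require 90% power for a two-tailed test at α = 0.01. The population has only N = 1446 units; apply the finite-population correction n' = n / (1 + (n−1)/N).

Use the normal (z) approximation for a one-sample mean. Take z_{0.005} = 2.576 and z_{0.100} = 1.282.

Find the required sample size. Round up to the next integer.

n = (z_{α/2} + z_β)² · σ² / δ²
  = (2.576 + 1.282)² · 15² / 5.6²
  = 14.8842 · 225 / 31.36
  = 106.79
Finite-population correction (N = 1446): 106.79 / (1 + (106.79 − 1)/1446) = 99.51.
Round up → n = 100.

n = 100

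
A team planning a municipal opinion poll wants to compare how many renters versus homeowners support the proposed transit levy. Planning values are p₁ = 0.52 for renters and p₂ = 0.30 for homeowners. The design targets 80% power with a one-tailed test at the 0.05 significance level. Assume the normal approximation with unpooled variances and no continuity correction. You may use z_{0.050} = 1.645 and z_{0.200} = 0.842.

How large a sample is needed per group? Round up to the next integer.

n = 59 per group

n = (z_α + z_β)² · [p₁(1−p₁) + p₂(1−p₂)] / (p₁ − p₂)²
  = (1.645 + 0.842)² · (0.52·0.48 + 0.30·0.70) / (0.22)²
  = (2.487)² · (0.2496 + 0.2100) / 0.0484
  = 6.1852 · 0.4596 / 0.0484
  = 58.73
Round up → n = 59 per group.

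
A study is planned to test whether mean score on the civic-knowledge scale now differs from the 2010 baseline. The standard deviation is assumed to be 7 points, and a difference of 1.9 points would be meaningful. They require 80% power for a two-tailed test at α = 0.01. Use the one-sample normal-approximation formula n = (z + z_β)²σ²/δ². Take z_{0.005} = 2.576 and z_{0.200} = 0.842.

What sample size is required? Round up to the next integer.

n = 159

n = (z_{α/2} + z_β)² · σ² / δ²
  = (2.576 + 0.842)² · 7² / 1.9²
  = 11.6827 · 49 / 3.61
  = 158.57
Round up → n = 159.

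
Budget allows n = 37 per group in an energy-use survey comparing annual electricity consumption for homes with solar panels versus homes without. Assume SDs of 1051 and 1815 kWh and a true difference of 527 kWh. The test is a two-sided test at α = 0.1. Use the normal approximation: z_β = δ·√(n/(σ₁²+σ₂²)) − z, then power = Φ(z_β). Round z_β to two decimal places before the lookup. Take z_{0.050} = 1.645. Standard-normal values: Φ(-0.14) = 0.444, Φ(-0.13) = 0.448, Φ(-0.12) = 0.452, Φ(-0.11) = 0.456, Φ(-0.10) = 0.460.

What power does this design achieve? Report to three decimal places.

z_β = δ·√(n/(σ₁²+σ₂²)) − z_{α/2}
    = 527 · √(37/4398826) − 1.645
    = 527 · 0.00290 − 1.645
    = 1.5284 − 1.645 = -0.1166 → -0.12
Power = Φ(-0.12) = 0.452.

Power ≈ 0.452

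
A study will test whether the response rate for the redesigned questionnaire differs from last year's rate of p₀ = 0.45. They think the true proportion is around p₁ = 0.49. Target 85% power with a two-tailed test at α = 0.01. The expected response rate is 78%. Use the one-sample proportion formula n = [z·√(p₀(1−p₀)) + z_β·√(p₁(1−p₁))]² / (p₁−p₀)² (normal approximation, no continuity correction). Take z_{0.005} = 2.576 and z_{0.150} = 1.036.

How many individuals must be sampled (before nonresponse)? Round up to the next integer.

n = [z_{α/2}·√(p₀q₀) + z_β·√(p₁q₁)]² / (p₁ − p₀)²
  = [2.576·√(0.45·0.55) + 1.036·√(0.49·0.51)]² / (0.04)²
  = [2.576·0.4975 + 1.036·0.4999]² / 0.0016
  = [1.7994]² / 0.0016
  = 2023.74
Adjust for 78% response: 2023.74 / 0.78 = 2594.54.
Round up → n = 2595.

n = 2595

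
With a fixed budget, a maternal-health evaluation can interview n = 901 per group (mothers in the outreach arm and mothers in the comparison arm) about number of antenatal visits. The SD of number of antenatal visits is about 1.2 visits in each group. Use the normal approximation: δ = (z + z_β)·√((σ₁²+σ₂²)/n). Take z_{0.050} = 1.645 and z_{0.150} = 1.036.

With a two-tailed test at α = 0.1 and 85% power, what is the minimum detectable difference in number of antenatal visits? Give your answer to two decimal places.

δ = (z_{α/2} + z_β) · √((σ₁²+σ₂²)/n)
  = (1.645 + 1.036) · √(2.88/901)
  = 2.681 · √0.0032
  = 2.681 · 0.0565
  = 0.1516

Minimum detectable difference ≈ 0.15 visits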